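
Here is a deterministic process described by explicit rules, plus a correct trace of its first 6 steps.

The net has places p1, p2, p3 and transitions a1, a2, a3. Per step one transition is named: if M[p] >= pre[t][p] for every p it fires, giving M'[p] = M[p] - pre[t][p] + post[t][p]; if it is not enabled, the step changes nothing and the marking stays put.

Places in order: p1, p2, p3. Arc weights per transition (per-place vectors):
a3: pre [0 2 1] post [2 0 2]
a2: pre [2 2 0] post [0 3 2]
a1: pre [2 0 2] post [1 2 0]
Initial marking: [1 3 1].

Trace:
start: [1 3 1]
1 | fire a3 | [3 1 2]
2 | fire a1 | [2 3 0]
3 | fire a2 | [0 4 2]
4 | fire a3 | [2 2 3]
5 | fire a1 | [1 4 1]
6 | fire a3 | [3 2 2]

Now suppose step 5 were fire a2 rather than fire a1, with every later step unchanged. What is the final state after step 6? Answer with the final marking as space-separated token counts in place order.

(re-executing from step 5 with the substitution; state before step 5: [2 2 3])
5 | fire a2 | [0 3 5]
6 | fire a3 | [2 1 6]

2 1 6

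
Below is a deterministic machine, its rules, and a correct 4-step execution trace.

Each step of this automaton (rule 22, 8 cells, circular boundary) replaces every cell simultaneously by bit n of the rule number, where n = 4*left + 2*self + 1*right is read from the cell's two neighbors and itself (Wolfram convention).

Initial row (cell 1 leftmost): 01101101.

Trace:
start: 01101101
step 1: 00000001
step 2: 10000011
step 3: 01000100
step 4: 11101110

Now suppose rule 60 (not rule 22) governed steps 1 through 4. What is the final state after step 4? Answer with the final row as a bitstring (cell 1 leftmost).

(re-executing steps 1..4 under rule 60; state before step 1: 01101101)
step 1: 11011011
step 2: 00110110
step 3: 00101101
step 4: 10111011

10111011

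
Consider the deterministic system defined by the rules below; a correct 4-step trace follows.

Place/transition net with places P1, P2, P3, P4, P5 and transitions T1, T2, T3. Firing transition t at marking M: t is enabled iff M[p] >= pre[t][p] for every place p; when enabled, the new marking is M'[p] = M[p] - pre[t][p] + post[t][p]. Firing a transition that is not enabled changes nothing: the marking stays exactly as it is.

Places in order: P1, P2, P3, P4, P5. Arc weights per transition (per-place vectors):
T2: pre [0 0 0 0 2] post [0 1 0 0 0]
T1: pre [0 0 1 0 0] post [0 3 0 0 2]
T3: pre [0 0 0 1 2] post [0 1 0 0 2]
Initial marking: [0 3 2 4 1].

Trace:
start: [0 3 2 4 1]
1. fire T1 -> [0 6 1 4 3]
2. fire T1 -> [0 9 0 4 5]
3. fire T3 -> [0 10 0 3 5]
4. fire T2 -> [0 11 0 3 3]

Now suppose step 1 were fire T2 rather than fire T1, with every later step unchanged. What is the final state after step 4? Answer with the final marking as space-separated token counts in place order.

(re-executing from step 1 with the substitution; state before step 1: [0 3 2 4 1])
1. fire T2 -> [0 3 2 4 1]
2. fire T1 -> [0 6 1 4 3]
3. fire T3 -> [0 7 1 3 3]
4. fire T2 -> [0 8 1 3 1]

0 8 1 3 1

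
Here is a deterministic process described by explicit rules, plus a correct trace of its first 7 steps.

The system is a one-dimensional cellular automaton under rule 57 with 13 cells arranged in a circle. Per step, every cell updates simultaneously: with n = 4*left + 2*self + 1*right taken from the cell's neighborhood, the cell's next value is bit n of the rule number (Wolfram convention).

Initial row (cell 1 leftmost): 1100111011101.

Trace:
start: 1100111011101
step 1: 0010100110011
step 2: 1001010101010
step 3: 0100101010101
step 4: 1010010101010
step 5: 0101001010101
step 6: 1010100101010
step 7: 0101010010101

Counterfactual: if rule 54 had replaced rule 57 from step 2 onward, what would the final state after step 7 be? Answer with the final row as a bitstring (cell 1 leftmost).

0111110010010

(re-executing steps 2..7 under rule 54; state before step 2: 0010100110011)
step 2: 1111111001100
step 3: 0000000110011
step 4: 1000001001100
step 5: 1100011110011
step 6: 0010100001100
step 7: 0111110010010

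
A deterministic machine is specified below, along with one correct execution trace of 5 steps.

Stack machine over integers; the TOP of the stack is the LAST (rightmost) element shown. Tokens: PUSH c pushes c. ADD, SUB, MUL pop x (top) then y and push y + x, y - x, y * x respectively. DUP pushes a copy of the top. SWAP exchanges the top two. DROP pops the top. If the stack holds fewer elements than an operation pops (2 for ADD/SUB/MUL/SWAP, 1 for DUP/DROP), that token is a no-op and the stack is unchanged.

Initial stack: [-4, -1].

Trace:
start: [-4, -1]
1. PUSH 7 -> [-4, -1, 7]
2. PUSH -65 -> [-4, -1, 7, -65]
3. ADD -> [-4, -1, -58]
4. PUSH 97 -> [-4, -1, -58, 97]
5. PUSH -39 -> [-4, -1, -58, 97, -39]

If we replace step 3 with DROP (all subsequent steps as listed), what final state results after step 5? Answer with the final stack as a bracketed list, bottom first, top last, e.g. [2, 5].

(re-executing from step 3 with the substitution; state before step 3: [-4, -1, 7, -65])
3. DROP -> [-4, -1, 7]
4. PUSH 97 -> [-4, -1, 7, 97]
5. PUSH -39 -> [-4, -1, 7, 97, -39]

[-4, -1, 7, 97, -39]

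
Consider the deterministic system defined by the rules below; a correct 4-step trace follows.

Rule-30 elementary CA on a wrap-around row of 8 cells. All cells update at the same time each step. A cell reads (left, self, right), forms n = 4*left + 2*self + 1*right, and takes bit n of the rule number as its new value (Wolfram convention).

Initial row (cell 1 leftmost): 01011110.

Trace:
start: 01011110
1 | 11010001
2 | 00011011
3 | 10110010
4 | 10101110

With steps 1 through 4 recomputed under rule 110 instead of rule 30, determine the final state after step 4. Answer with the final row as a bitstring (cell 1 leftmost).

(re-executing steps 1..4 under rule 110; state before step 1: 01011110)
1 | 11110010
2 | 10010111
3 | 10111100
4 | 11100101

11100101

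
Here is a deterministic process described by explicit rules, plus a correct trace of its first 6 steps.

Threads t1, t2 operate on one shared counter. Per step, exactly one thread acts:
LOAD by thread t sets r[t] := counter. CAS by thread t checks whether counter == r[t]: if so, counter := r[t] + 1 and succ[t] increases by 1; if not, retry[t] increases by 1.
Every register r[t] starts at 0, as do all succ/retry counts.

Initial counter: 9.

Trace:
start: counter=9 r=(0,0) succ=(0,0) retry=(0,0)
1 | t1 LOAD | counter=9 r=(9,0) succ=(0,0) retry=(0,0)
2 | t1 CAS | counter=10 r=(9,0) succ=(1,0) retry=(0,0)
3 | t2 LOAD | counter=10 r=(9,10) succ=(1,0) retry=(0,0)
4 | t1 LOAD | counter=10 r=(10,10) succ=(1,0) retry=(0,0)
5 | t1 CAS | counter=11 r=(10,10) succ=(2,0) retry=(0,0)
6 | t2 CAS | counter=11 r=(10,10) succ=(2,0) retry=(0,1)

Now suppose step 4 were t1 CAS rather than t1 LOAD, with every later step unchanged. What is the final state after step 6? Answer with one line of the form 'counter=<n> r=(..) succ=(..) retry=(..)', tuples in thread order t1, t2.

counter=11 r=(9,10) succ=(1,1) retry=(2,0)

(re-executing from step 4 with the substitution; state before step 4: counter=10 r=(9,10) succ=(1,0) retry=(0,0))
4 | t1 CAS | counter=10 r=(9,10) succ=(1,0) retry=(1,0)
5 | t1 CAS | counter=10 r=(9,10) succ=(1,0) retry=(2,0)
6 | t2 CAS | counter=11 r=(9,10) succ=(1,1) retry=(2,0)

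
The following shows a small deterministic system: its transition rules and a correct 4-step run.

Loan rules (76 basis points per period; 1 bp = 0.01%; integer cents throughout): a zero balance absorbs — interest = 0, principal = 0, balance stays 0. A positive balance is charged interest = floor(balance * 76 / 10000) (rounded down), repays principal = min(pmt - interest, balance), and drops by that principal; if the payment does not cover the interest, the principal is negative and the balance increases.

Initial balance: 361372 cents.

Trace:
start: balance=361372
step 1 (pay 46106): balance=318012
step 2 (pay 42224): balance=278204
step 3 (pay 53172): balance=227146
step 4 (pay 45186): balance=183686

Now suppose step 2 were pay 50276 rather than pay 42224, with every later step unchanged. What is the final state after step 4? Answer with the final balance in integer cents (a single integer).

(re-executing from step 2 with the substitution; state before step 2: balance=318012)
step 2 (pay 50276): balance=270152
step 3 (pay 53172): balance=219033
step 4 (pay 45186): balance=175511

175511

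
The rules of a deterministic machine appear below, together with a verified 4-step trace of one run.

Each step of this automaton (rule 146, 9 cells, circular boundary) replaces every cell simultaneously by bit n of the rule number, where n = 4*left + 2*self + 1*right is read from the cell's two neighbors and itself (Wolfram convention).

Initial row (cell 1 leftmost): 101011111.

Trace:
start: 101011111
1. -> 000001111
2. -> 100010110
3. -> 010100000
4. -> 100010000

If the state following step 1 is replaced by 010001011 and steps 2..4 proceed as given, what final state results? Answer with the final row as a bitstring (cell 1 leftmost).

state after step 1 := 010001011
2. -> 001010000
3. -> 010001000
4. -> 101010100

101010100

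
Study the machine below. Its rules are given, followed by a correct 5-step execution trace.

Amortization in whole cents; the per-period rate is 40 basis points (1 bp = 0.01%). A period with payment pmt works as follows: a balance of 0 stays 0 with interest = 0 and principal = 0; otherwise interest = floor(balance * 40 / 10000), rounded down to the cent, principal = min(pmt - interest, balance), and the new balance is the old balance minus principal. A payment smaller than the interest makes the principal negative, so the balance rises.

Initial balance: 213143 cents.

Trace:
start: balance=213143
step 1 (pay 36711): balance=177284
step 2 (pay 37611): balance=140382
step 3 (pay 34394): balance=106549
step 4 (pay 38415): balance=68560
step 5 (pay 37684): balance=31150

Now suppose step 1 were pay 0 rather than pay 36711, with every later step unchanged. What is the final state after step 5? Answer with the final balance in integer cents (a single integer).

(re-executing from step 1 with the substitution; state before step 1: balance=213143)
step 1 (pay 0): balance=213995
step 2 (pay 37611): balance=177239
step 3 (pay 34394): balance=143553
step 4 (pay 38415): balance=105712
step 5 (pay 37684): balance=68450

68450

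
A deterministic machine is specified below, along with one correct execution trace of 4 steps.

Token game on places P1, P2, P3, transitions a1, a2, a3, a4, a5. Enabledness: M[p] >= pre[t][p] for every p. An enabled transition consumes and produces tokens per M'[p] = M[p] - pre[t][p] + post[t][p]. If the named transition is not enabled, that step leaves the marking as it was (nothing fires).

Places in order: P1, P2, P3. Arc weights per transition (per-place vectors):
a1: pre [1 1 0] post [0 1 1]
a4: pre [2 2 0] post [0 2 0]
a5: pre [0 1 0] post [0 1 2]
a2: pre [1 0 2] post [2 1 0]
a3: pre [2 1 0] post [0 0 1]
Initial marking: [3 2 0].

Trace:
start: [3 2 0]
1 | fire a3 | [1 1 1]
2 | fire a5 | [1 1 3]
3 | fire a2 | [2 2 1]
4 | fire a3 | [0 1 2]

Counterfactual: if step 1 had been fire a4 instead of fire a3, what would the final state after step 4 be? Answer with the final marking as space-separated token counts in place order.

(re-executing from step 1 with the substitution; state before step 1: [3 2 0])
1 | fire a4 | [1 2 0]
2 | fire a5 | [1 2 2]
3 | fire a2 | [2 3 0]
4 | fire a3 | [0 2 1]

0 2 1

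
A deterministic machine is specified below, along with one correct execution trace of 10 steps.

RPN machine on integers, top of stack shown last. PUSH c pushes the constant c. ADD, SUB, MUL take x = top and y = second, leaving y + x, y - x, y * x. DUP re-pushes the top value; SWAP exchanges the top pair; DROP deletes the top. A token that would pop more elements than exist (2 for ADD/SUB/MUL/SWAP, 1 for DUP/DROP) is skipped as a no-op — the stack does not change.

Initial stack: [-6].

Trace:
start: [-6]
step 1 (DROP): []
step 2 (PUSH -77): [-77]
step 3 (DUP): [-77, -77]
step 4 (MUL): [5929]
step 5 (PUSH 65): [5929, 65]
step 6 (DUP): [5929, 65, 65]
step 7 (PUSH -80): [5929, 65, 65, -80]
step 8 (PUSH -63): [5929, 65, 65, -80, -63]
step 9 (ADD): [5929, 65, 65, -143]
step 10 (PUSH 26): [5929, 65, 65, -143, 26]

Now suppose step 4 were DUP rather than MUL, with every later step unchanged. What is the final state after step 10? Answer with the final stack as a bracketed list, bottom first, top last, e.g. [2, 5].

(re-executing from step 4 with the substitution; state before step 4: [-77, -77])
step 4 (DUP): [-77, -77, -77]
step 5 (PUSH 65): [-77, -77, -77, 65]
step 6 (DUP): [-77, -77, -77, 65, 65]
step 7 (PUSH -80): [-77, -77, -77, 65, 65, -80]
step 8 (PUSH -63): [-77, -77, -77, 65, 65, -80, -63]
step 9 (ADD): [-77, -77, -77, 65, 65, -143]
step 10 (PUSH 26): [-77, -77, -77, 65, 65, -143, 26]

[-77, -77, -77, 65, 65, -143, 26]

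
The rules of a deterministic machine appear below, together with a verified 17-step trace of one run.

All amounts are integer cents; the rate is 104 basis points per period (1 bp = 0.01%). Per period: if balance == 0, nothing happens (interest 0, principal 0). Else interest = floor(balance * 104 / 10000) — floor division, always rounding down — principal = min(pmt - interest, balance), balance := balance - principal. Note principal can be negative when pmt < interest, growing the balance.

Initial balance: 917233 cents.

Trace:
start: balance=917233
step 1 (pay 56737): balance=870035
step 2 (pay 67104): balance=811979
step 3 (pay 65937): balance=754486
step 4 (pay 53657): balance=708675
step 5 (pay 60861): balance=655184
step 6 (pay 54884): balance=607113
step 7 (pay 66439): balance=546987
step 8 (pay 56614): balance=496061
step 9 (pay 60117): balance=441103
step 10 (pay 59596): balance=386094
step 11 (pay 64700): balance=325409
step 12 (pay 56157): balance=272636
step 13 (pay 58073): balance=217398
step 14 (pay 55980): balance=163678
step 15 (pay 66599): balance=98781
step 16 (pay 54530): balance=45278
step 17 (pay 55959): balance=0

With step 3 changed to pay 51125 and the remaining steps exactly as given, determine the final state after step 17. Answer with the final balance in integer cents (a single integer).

6909

(re-executing from step 3 with the substitution; state before step 3: balance=811979)
step 3 (pay 51125): balance=769298
step 4 (pay 53657): balance=723641
step 5 (pay 60861): balance=670305
step 6 (pay 54884): balance=622392
step 7 (pay 66439): balance=562425
step 8 (pay 56614): balance=511660
step 9 (pay 60117): balance=456864
step 10 (pay 59596): balance=402019
step 11 (pay 64700): balance=341499
step 12 (pay 56157): balance=288893
step 13 (pay 58073): balance=233824
step 14 (pay 55980): balance=180275
step 15 (pay 66599): balance=115550
step 16 (pay 54530): balance=62221
step 17 (pay 55959): balance=6909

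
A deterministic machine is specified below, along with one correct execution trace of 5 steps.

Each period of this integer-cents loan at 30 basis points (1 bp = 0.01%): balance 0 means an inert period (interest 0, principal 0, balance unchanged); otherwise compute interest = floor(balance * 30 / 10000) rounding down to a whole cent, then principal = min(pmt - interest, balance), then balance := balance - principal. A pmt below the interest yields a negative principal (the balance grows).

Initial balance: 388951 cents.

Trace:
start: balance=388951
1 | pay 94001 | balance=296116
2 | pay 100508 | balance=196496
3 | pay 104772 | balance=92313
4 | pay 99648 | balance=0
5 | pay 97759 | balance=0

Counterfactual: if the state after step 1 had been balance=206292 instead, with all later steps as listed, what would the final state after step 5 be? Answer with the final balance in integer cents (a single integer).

state after step 1 := balance=206292
2 | pay 100508 | balance=106402
3 | pay 104772 | balance=1949
4 | pay 99648 | balance=0
5 | pay 97759 | balance=0

0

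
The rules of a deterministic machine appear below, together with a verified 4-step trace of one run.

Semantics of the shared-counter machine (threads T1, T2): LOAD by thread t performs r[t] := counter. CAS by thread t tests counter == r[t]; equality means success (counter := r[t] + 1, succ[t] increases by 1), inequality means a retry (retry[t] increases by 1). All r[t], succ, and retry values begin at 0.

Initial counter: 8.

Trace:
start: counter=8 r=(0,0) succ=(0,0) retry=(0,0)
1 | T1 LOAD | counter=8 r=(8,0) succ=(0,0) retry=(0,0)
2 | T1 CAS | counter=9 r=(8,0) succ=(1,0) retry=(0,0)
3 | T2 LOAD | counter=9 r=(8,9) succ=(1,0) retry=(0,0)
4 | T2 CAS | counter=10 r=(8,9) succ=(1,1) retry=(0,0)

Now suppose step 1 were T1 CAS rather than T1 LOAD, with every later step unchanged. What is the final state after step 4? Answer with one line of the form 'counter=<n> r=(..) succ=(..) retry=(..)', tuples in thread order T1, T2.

counter=9 r=(0,8) succ=(0,1) retry=(2,0)

(re-executing from step 1 with the substitution; state before step 1: counter=8 r=(0,0) succ=(0,0) retry=(0,0))
1 | T1 CAS | counter=8 r=(0,0) succ=(0,0) retry=(1,0)
2 | T1 CAS | counter=8 r=(0,0) succ=(0,0) retry=(2,0)
3 | T2 LOAD | counter=8 r=(0,8) succ=(0,0) retry=(2,0)
4 | T2 CAS | counter=9 r=(0,8) succ=(0,1) retry=(2,0)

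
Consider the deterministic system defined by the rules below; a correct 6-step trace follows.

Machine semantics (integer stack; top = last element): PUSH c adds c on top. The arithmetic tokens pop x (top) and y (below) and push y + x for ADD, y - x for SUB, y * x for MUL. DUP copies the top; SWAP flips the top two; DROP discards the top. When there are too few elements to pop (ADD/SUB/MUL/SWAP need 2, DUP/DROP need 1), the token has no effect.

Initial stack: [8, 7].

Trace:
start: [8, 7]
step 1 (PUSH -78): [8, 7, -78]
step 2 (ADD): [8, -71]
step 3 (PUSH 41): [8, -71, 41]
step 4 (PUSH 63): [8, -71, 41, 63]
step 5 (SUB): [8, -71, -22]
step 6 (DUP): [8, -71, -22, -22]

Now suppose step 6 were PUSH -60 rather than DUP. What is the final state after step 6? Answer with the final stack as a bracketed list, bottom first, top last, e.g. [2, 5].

[8, -71, -22, -60]

(re-executing from step 6 with the substitution; state before step 6: [8, -71, -22])
step 6 (PUSH -60): [8, -71, -22, -60]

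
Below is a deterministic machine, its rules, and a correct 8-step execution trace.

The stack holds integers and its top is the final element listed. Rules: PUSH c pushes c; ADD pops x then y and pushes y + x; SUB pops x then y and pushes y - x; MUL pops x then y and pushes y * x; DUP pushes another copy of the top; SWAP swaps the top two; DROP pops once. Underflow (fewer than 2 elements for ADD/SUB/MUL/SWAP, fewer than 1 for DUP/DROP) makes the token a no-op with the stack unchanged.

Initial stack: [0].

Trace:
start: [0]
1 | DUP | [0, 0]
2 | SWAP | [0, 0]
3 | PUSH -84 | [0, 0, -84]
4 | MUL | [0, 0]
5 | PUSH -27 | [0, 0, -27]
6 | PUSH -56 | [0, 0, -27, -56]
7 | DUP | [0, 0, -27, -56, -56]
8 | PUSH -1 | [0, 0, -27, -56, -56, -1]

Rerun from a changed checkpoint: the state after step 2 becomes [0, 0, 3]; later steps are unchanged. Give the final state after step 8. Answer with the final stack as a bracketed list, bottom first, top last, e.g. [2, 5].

[0, 0, -252, -27, -56, -56, -1]

state after step 2 := [0, 0, 3]
3 | PUSH -84 | [0, 0, 3, -84]
4 | MUL | [0, 0, -252]
5 | PUSH -27 | [0, 0, -252, -27]
6 | PUSH -56 | [0, 0, -252, -27, -56]
7 | DUP | [0, 0, -252, -27, -56, -56]
8 | PUSH -1 | [0, 0, -252, -27, -56, -56, -1]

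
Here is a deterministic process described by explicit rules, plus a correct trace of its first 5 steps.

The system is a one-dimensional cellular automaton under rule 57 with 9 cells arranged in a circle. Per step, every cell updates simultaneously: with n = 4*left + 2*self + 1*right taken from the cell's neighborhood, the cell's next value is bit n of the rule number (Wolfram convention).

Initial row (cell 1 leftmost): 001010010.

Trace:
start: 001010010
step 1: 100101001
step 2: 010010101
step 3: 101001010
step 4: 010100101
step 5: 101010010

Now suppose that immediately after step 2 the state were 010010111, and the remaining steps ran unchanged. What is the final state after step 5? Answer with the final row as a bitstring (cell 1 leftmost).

001010101

state after step 2 := 010010111
step 3: 101001100
step 4: 010101010
step 5: 001010101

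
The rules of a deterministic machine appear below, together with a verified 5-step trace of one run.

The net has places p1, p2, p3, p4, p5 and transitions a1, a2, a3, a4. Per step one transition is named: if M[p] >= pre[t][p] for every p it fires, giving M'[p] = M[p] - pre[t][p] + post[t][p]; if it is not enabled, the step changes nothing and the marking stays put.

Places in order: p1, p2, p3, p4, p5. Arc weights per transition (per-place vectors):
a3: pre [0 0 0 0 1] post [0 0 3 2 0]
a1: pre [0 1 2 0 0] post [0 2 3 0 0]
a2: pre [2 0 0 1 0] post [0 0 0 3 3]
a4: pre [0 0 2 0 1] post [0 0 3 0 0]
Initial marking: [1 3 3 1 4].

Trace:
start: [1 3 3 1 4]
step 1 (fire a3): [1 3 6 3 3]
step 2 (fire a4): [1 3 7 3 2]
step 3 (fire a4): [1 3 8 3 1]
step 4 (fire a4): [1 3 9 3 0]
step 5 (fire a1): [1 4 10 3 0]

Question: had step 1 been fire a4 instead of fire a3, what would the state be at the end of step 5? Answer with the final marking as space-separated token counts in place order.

1 4 8 1 0

(re-executing from step 1 with the substitution; state before step 1: [1 3 3 1 4])
step 1 (fire a4): [1 3 4 1 3]
step 2 (fire a4): [1 3 5 1 2]
step 3 (fire a4): [1 3 6 1 1]
step 4 (fire a4): [1 3 7 1 0]
step 5 (fire a1): [1 4 8 1 0]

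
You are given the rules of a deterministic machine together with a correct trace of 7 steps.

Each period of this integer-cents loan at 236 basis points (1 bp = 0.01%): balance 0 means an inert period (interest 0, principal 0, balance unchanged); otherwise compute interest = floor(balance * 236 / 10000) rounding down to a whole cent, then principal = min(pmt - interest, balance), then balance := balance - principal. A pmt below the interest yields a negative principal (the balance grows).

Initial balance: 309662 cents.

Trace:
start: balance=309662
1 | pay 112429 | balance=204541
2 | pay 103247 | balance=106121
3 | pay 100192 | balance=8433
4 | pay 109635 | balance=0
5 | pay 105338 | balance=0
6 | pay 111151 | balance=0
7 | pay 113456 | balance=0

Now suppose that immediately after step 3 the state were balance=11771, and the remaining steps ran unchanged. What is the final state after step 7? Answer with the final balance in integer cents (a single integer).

state after step 3 := balance=11771
4 | pay 109635 | balance=0
5 | pay 105338 | balance=0
6 | pay 111151 | balance=0
7 | pay 113456 | balance=0

0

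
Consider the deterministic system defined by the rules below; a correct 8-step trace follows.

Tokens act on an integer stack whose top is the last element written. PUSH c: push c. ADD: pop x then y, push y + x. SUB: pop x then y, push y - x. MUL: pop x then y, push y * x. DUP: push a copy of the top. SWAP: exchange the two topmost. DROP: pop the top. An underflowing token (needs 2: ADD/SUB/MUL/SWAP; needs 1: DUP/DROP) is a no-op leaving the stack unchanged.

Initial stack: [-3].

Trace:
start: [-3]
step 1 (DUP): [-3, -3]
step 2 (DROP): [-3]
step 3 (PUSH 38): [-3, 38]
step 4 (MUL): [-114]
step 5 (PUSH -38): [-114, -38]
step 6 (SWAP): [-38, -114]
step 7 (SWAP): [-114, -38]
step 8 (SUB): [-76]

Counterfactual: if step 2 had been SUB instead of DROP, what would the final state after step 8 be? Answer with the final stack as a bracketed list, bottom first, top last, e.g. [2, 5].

(re-executing from step 2 with the substitution; state before step 2: [-3, -3])
step 2 (SUB): [0]
step 3 (PUSH 38): [0, 38]
step 4 (MUL): [0]
step 5 (PUSH -38): [0, -38]
step 6 (SWAP): [-38, 0]
step 7 (SWAP): [0, -38]
step 8 (SUB): [38]

[38]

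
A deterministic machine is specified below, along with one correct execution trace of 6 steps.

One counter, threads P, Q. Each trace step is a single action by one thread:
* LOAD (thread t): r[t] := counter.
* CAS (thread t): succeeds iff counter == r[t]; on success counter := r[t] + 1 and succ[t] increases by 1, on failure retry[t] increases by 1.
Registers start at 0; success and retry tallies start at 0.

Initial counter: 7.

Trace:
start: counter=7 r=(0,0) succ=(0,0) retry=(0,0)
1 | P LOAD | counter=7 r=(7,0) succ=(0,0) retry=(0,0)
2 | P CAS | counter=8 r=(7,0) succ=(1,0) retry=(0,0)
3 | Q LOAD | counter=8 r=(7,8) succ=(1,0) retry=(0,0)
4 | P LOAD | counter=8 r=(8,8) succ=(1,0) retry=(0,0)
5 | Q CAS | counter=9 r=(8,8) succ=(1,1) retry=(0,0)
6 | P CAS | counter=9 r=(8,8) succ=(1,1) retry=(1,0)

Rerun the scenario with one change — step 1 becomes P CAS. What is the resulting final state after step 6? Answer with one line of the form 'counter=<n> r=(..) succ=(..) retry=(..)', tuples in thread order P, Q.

(re-executing from step 1 with the substitution; state before step 1: counter=7 r=(0,0) succ=(0,0) retry=(0,0))
1 | P CAS | counter=7 r=(0,0) succ=(0,0) retry=(1,0)
2 | P CAS | counter=7 r=(0,0) succ=(0,0) retry=(2,0)
3 | Q LOAD | counter=7 r=(0,7) succ=(0,0) retry=(2,0)
4 | P LOAD | counter=7 r=(7,7) succ=(0,0) retry=(2,0)
5 | Q CAS | counter=8 r=(7,7) succ=(0,1) retry=(2,0)
6 | P CAS | counter=8 r=(7,7) succ=(0,1) retry=(3,0)

counter=8 r=(7,7) succ=(0,1) retry=(3,0)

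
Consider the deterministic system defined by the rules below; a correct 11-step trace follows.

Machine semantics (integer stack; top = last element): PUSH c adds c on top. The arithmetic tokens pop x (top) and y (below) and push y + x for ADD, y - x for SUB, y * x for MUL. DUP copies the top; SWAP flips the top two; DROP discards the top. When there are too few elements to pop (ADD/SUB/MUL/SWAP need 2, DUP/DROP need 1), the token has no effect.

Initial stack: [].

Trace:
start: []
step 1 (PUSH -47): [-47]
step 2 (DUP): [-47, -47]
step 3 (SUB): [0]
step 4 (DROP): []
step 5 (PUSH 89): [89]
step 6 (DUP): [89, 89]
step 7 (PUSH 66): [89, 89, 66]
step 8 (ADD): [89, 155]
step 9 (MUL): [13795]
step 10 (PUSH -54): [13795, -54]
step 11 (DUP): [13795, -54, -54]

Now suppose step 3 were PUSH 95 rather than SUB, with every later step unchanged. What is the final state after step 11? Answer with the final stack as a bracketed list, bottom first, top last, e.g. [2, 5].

[-47, -47, 13795, -54, -54]

(re-executing from step 3 with the substitution; state before step 3: [-47, -47])
step 3 (PUSH 95): [-47, -47, 95]
step 4 (DROP): [-47, -47]
step 5 (PUSH 89): [-47, -47, 89]
step 6 (DUP): [-47, -47, 89, 89]
step 7 (PUSH 66): [-47, -47, 89, 89, 66]
step 8 (ADD): [-47, -47, 89, 155]
step 9 (MUL): [-47, -47, 13795]
step 10 (PUSH -54): [-47, -47, 13795, -54]
step 11 (DUP): [-47, -47, 13795, -54, -54]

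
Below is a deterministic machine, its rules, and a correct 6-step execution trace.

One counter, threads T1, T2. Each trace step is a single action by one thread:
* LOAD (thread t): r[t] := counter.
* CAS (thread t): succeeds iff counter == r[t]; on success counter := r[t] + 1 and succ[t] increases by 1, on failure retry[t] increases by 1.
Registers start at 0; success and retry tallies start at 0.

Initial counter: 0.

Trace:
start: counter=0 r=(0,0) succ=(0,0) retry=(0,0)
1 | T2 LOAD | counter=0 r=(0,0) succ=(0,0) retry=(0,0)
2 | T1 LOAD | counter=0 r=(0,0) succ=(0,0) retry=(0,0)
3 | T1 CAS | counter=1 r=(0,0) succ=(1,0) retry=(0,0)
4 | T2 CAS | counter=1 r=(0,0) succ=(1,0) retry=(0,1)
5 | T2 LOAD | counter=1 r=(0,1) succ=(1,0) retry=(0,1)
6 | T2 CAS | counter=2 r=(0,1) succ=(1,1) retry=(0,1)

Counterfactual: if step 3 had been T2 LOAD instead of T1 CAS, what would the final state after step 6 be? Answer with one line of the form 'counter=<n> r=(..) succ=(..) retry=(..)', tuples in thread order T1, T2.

counter=2 r=(0,1) succ=(0,2) retry=(0,0)

(re-executing from step 3 with the substitution; state before step 3: counter=0 r=(0,0) succ=(0,0) retry=(0,0))
3 | T2 LOAD | counter=0 r=(0,0) succ=(0,0) retry=(0,0)
4 | T2 CAS | counter=1 r=(0,0) succ=(0,1) retry=(0,0)
5 | T2 LOAD | counter=1 r=(0,1) succ=(0,1) retry=(0,0)
6 | T2 CAS | counter=2 r=(0,1) succ=(0,2) retry=(0,0)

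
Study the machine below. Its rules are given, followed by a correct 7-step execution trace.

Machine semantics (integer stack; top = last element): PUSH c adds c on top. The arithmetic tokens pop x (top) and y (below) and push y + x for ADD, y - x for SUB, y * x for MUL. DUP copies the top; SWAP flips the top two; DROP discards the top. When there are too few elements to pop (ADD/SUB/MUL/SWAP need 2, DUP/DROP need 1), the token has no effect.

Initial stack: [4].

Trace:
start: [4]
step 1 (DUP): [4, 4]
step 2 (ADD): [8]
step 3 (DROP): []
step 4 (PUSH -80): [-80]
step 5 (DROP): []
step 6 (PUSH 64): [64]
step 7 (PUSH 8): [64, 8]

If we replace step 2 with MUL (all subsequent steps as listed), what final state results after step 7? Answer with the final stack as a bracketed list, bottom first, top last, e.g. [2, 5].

(re-executing from step 2 with the substitution; state before step 2: [4, 4])
step 2 (MUL): [16]
step 3 (DROP): []
step 4 (PUSH -80): [-80]
step 5 (DROP): []
step 6 (PUSH 64): [64]
step 7 (PUSH 8): [64, 8]

[64, 8]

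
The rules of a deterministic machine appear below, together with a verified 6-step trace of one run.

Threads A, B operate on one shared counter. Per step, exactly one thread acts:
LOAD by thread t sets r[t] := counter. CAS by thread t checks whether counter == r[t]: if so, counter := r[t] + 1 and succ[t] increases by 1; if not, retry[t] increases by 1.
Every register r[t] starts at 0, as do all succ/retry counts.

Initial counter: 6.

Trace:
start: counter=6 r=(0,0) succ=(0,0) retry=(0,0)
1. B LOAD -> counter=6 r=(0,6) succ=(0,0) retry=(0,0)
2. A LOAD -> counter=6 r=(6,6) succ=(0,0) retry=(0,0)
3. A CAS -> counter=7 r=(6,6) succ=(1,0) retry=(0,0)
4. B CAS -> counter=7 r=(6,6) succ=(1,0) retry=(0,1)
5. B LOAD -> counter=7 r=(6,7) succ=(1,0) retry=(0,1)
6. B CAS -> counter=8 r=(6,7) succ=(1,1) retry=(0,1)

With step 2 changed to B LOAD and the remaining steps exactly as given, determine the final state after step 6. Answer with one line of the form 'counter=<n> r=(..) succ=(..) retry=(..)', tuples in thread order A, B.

(re-executing from step 2 with the substitution; state before step 2: counter=6 r=(0,6) succ=(0,0) retry=(0,0))
2. B LOAD -> counter=6 r=(0,6) succ=(0,0) retry=(0,0)
3. A CAS -> counter=6 r=(0,6) succ=(0,0) retry=(1,0)
4. B CAS -> counter=7 r=(0,6) succ=(0,1) retry=(1,0)
5. B LOAD -> counter=7 r=(0,7) succ=(0,1) retry=(1,0)
6. B CAS -> counter=8 r=(0,7) succ=(0,2) retry=(1,0)

counter=8 r=(0,7) succ=(0,2) retry=(1,0)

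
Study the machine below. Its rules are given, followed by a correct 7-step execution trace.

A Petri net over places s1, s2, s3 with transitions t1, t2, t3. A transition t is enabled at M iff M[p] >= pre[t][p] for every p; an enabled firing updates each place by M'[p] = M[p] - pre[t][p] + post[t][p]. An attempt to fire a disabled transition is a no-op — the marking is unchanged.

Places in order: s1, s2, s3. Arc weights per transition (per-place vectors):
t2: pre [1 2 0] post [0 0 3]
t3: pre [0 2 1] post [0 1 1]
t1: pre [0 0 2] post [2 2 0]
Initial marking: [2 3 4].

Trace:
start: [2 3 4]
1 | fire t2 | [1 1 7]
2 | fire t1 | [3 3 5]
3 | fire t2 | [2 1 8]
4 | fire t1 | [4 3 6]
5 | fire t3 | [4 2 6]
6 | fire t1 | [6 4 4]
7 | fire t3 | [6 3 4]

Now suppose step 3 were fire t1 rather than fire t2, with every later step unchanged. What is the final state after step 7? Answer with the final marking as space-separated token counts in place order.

(re-executing from step 3 with the substitution; state before step 3: [3 3 5])
3 | fire t1 | [5 5 3]
4 | fire t1 | [7 7 1]
5 | fire t3 | [7 6 1]
6 | fire t1 | [7 6 1]
7 | fire t3 | [7 5 1]

7 5 1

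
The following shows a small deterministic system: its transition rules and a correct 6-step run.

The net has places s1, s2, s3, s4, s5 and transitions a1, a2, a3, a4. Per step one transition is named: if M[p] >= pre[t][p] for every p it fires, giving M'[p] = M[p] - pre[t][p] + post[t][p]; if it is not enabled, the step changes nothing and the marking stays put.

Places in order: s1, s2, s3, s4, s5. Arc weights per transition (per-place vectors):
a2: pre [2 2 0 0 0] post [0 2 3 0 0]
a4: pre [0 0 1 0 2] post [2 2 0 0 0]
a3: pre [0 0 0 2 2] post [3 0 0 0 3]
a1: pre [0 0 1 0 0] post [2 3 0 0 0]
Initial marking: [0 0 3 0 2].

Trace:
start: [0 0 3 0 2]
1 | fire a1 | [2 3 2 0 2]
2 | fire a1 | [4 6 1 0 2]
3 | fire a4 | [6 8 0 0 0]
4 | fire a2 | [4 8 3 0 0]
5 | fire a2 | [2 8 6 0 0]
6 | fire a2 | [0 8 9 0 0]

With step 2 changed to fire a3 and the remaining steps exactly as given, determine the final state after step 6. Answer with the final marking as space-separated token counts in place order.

(re-executing from step 2 with the substitution; state before step 2: [2 3 2 0 2])
2 | fire a3 | [2 3 2 0 2]
3 | fire a4 | [4 5 1 0 0]
4 | fire a2 | [2 5 4 0 0]
5 | fire a2 | [0 5 7 0 0]
6 | fire a2 | [0 5 7 0 0]

0 5 7 0 0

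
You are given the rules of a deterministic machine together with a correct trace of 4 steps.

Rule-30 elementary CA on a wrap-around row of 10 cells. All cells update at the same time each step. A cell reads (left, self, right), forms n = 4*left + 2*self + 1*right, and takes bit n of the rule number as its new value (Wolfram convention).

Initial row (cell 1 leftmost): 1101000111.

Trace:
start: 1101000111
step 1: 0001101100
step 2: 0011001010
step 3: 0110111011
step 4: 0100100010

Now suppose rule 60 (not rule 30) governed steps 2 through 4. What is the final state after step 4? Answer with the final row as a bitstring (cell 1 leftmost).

(re-executing steps 2..4 under rule 60; state before step 2: 0001101100)
step 2: 0001011010
step 3: 0001110111
step 4: 1001001100

1001001100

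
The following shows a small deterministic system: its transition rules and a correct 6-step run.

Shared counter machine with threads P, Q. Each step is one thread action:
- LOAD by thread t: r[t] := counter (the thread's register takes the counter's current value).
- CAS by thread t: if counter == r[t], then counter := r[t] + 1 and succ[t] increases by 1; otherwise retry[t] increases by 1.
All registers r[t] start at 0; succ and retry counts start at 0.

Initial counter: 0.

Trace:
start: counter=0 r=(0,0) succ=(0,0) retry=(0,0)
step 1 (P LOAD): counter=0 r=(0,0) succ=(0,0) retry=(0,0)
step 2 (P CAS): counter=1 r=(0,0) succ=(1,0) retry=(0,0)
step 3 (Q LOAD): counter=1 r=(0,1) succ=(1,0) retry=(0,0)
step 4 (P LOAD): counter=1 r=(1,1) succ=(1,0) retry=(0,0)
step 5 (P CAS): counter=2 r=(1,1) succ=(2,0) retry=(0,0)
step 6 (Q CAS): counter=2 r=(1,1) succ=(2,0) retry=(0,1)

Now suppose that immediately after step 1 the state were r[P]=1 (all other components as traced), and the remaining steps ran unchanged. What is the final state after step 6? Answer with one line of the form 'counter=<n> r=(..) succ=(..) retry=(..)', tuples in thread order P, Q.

state after step 1 := counter=0 r=(1,0) succ=(0,0) retry=(0,0)
step 2 (P CAS): counter=0 r=(1,0) succ=(0,0) retry=(1,0)
step 3 (Q LOAD): counter=0 r=(1,0) succ=(0,0) retry=(1,0)
step 4 (P LOAD): counter=0 r=(0,0) succ=(0,0) retry=(1,0)
step 5 (P CAS): counter=1 r=(0,0) succ=(1,0) retry=(1,0)
step 6 (Q CAS): counter=1 r=(0,0) succ=(1,0) retry=(1,1)

counter=1 r=(0,0) succ=(1,0) retry=(1,1)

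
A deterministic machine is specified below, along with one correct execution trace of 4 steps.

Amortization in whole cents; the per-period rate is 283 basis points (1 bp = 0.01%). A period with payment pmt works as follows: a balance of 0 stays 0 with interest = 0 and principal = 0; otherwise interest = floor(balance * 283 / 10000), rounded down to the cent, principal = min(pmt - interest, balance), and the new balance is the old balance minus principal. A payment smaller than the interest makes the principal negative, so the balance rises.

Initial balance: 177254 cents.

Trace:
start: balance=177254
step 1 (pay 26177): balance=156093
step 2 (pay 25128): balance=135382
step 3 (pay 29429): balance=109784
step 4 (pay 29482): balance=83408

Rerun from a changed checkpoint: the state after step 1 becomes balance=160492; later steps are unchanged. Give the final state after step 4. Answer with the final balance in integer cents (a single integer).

state after step 1 := balance=160492
step 2 (pay 25128): balance=139905
step 3 (pay 29429): balance=114435
step 4 (pay 29482): balance=88191

88191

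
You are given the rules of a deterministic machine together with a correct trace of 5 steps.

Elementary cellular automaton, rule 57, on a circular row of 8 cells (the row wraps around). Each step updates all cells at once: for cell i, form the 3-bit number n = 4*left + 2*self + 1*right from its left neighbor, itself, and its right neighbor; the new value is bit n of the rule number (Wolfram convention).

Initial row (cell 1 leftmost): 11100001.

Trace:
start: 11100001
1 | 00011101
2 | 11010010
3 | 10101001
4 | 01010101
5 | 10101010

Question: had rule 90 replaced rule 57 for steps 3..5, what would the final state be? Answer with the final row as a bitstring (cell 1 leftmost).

00000000

(re-executing steps 3..5 under rule 90; state before step 3: 11010010)
3 | 11001100
4 | 11111111
5 | 00000000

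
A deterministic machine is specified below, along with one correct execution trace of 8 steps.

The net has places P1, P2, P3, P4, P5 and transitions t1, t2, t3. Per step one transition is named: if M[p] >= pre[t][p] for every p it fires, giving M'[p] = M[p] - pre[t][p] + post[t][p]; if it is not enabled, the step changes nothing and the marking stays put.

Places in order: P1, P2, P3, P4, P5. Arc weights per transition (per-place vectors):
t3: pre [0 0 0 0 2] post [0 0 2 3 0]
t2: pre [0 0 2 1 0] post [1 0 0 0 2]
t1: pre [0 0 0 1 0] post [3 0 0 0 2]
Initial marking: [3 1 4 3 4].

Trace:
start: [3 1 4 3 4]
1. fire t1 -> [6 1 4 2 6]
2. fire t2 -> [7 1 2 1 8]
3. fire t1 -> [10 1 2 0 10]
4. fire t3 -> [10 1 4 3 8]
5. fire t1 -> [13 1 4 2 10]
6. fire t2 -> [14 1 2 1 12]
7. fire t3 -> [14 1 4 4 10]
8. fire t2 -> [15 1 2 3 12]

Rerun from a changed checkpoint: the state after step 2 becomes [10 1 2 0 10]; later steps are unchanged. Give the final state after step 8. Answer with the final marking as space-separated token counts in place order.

15 1 2 3 12

state after step 2 := [10 1 2 0 10]
3. fire t1 -> [10 1 2 0 10]
4. fire t3 -> [10 1 4 3 8]
5. fire t1 -> [13 1 4 2 10]
6. fire t2 -> [14 1 2 1 12]
7. fire t3 -> [14 1 4 4 10]
8. fire t2 -> [15 1 2 3 12]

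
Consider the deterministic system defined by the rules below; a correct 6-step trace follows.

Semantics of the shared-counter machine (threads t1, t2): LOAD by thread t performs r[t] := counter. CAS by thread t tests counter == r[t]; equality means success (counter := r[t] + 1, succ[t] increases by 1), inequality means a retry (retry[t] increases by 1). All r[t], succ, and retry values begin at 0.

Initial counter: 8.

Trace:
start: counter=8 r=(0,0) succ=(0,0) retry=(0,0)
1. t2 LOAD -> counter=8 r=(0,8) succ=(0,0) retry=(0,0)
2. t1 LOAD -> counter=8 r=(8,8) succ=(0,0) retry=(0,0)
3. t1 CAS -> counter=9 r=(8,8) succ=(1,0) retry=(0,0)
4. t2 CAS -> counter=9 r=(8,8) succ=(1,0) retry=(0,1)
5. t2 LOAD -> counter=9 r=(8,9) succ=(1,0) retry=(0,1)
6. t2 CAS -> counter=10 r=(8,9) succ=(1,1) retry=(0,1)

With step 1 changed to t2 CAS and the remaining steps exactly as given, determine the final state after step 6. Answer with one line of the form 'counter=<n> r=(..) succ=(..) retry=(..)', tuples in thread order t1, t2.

(re-executing from step 1 with the substitution; state before step 1: counter=8 r=(0,0) succ=(0,0) retry=(0,0))
1. t2 CAS -> counter=8 r=(0,0) succ=(0,0) retry=(0,1)
2. t1 LOAD -> counter=8 r=(8,0) succ=(0,0) retry=(0,1)
3. t1 CAS -> counter=9 r=(8,0) succ=(1,0) retry=(0,1)
4. t2 CAS -> counter=9 r=(8,0) succ=(1,0) retry=(0,2)
5. t2 LOAD -> counter=9 r=(8,9) succ=(1,0) retry=(0,2)
6. t2 CAS -> counter=10 r=(8,9) succ=(1,1) retry=(0,2)

counter=10 r=(8,9) succ=(1,1) retry=(0,2)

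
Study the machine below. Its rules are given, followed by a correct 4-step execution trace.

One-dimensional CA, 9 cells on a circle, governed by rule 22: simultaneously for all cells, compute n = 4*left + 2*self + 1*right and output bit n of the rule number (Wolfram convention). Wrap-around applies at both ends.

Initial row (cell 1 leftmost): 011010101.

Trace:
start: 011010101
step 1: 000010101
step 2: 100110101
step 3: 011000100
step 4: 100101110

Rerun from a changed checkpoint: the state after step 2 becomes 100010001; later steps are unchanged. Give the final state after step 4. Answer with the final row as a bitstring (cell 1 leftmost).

state after step 2 := 100010001
step 3: 010111010
step 4: 110000011

110000011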